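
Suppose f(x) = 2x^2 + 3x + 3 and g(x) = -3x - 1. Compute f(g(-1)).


17


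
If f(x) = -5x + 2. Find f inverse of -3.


Solve -5x + 2 = -3
x = (-3 - 2) / (-5) = 1

1


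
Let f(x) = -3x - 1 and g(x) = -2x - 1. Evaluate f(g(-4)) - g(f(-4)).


f(g(-4)) = -22
g(f(-4)) = -23
Difference = 1

1


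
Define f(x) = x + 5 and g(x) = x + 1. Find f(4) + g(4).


f(4) = 9
g(4) = 5
Sum = 14

14


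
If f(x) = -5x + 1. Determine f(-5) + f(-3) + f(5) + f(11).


f(-5) = 26
f(-3) = 16
f(5) = -24
f(11) = -54
Sum = -36

-36


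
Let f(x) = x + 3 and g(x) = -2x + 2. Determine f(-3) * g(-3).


f(-3) = 0
g(-3) = 8
Product = 0

0


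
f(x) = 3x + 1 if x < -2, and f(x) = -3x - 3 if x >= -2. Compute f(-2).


-2 satisfies x >= -2
f(-2) = 3

3


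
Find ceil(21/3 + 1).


21/3 = 7
7 + 1 = 8
ceil(8) = 8

8


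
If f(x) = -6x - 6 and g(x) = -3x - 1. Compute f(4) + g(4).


f(4) = -30
g(4) = -13
Sum = -43

-43


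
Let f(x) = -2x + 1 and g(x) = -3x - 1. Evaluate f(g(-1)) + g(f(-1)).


f(g(-1)) = -3
g(f(-1)) = -10
Sum = -13

-13


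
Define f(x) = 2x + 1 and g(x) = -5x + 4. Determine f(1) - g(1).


f(1) = 3
g(1) = -1
Difference = 4

4


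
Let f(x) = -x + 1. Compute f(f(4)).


f(4) = -3
f(-3) = 4

4


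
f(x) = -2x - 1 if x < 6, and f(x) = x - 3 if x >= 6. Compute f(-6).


11


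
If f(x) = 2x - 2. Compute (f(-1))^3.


f(-1) = -4
(-4)^3 = -64

-64


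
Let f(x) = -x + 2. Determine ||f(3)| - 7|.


f(3) = -1
|-1| = 1
|1 - 7| = 6

6


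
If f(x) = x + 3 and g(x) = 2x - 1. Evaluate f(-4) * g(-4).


f(-4) = -1
g(-4) = -9
Product = 9

9


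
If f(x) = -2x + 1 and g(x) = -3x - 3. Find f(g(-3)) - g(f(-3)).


f(g(-3)) = -11
g(f(-3)) = -24
Difference = 13

13


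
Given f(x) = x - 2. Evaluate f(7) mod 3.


2


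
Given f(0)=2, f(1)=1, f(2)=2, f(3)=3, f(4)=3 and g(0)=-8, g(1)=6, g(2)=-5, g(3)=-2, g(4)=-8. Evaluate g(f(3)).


f(3) = 3
g(3) = -2

-2


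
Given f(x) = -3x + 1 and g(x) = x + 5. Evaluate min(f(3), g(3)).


f(3) = -8
g(3) = 8
min = -8

-8


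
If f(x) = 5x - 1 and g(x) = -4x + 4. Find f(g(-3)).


g(-3) = 16
f(16) = 79

79


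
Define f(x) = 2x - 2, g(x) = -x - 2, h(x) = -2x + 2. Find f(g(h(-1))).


h(-1) = 4
g(4) = -6
f(-6) = -14

-14


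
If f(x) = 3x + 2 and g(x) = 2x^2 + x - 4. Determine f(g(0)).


-10


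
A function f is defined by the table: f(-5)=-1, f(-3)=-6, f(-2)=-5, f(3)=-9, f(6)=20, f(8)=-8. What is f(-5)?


-1


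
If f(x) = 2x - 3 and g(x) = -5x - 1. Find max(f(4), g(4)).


f(4) = 5
g(4) = -21
max = 5

5


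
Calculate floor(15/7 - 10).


15/7 = 2.1429
2.1429 - 10 = -7.8571
floor(-7.8571) = -8

-8


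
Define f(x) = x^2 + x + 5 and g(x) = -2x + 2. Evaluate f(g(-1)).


g(-1) = 4
f(4) = 1*(4)^2 + 1*(4) + 5 = 25

25


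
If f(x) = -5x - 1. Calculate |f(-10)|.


f(-10) = 49
|49| = 49

49


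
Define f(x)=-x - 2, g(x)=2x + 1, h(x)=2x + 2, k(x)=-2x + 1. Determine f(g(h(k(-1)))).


k(-1) = 3
h(3) = 8
g(8) = 17
f(17) = -19

-19


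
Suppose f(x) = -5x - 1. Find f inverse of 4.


-1


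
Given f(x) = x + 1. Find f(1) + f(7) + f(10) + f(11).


f(1) = 2
f(7) = 8
f(10) = 11
f(11) = 12
Sum = 33

33


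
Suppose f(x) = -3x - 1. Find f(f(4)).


38


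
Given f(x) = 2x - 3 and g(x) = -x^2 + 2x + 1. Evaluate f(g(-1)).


-7


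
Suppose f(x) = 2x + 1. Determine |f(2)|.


f(2) = 5
|5| = 5

5


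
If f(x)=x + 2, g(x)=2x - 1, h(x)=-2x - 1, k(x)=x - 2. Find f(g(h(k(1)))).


k(1) = -1
h(-1) = 1
g(1) = 1
f(1) = 3

3


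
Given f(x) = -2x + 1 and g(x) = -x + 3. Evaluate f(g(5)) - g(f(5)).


-7


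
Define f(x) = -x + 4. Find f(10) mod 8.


2


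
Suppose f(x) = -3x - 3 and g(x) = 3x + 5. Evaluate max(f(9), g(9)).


f(9) = -30
g(9) = 32
max = 32

32


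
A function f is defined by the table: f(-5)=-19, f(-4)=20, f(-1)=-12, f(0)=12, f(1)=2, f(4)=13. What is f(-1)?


Reading from the table at x = -1

-12


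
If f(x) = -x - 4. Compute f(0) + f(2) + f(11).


f(0) = -4
f(2) = -6
f(11) = -15
Sum = -25

-25


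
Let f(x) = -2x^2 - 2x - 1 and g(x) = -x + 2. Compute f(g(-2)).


g(-2) = 4
f(4) = (-2)*(4)^2 - 2*(4) - 1 = -41

-41


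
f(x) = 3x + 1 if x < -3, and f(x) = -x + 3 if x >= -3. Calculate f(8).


8 satisfies x >= -3
f(8) = -5

-5


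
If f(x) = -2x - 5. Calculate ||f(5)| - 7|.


8


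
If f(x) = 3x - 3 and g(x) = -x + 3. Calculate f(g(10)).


g(10) = -7
f(-7) = -24

-24


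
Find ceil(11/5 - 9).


-6


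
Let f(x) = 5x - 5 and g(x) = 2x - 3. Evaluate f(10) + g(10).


62


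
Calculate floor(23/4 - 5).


23/4 = 5.75
5.75 - 5 = 0.75
floor(0.75) = 0

0


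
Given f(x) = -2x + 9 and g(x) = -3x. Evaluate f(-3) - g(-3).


f(-3) = 15
g(-3) = 9
Difference = 6

6


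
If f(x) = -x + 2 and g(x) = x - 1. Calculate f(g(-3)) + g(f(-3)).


f(g(-3)) = 6
g(f(-3)) = 4
Sum = 10

10


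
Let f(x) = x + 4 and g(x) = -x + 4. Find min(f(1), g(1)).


f(1) = 5
g(1) = 3
min = 3

3


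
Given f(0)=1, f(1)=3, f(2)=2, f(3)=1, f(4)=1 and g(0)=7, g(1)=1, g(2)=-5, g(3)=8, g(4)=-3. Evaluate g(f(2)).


f(2) = 2
g(2) = -5

-5


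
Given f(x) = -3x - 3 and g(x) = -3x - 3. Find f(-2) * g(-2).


f(-2) = 3
g(-2) = 3
Product = 9

9


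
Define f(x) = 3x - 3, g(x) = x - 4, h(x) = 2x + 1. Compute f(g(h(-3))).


h(-3) = -5
g(-5) = -9
f(-9) = -30

-30


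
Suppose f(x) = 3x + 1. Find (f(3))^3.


f(3) = 10
(10)^3 = 1000

1000


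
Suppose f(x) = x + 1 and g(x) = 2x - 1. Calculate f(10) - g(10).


f(10) = 11
g(10) = 19
Difference = -8

-8


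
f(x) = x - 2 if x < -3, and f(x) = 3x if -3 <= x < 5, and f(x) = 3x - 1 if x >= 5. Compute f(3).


3 satisfies -3 <= x < 5
f(3) = 9

9


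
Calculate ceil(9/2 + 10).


9/2 = 4.5
4.5 + 10 = 14.5
ceil(14.5) = 15

15


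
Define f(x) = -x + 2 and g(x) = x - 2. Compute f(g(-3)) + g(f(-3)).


f(g(-3)) = 7
g(f(-3)) = 3
Sum = 10

10


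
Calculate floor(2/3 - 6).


2/3 = 0.6667
0.6667 - 6 = -5.3333
floor(-5.3333) = -6

-6


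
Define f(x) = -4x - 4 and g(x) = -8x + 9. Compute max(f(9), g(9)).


f(9) = -40
g(9) = -63
max = -40

-40


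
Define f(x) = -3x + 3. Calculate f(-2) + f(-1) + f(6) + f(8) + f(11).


f(-2) = 9
f(-1) = 6
f(6) = -15
f(8) = -21
f(11) = -30
Sum = -51

-51


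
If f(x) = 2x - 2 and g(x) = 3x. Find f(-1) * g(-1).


f(-1) = -4
g(-1) = -3
Product = 12

12


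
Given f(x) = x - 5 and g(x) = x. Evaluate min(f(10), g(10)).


f(10) = 5
g(10) = 10
min = 5

5


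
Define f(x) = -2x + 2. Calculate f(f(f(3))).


f(3) = -4
f(-4) = 10
f(10) = -18

-18


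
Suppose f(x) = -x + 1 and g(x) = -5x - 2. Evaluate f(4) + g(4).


f(4) = -3
g(4) = -22
Sum = -25

-25


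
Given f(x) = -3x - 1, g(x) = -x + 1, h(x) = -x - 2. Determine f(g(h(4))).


h(4) = -6
g(-6) = 7
f(7) = -22

-22


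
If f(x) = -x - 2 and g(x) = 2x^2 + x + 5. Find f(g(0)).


-7


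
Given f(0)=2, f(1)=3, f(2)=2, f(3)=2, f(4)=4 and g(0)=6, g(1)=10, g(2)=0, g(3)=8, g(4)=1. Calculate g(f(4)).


f(4) = 4
g(4) = 1

1


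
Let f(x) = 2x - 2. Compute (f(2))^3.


f(2) = 2
(2)^3 = 8

8


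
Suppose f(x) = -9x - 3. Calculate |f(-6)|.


f(-6) = 51
|51| = 51

51


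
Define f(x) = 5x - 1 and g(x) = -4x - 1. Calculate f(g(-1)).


g(-1) = 3
f(3) = 14

14


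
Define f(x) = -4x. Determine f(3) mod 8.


4


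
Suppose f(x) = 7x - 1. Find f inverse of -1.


Solve 7x - 1 = -1
x = (-1 + 1) / 7 = 0

0


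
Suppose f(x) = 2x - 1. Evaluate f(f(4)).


13


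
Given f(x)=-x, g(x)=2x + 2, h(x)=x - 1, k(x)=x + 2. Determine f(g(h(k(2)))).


k(2) = 4
h(4) = 3
g(3) = 8
f(8) = -8

-8


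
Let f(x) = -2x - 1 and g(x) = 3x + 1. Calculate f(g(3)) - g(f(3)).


f(g(3)) = -21
g(f(3)) = -20
Difference = -1

-1


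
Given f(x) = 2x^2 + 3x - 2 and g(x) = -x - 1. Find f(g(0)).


g(0) = -1
f(-1) = 2*(-1)^2 + 3*(-1) - 2 = -3

-3


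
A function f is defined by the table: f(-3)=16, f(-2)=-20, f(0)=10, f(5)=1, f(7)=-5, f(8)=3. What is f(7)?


Reading from the table at x = 7

-5


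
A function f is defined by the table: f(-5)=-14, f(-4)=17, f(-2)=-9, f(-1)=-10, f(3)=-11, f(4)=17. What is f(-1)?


Reading from the table at x = -1

-10


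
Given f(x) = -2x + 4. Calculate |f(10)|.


f(10) = -16
|-16| = 16

16


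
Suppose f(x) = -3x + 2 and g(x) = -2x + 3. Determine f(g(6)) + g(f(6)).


64


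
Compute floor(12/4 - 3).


12/4 = 3
3 - 3 = 0
floor(0) = 0

0


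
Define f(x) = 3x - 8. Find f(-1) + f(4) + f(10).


f(-1) = -11
f(4) = 4
f(10) = 22
Sum = 15

15


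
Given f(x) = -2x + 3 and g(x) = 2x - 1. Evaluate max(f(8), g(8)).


f(8) = -13
g(8) = 15
max = 15

15


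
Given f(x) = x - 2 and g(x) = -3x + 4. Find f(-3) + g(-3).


f(-3) = -5
g(-3) = 13
Sum = 8

8


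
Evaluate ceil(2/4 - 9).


-8


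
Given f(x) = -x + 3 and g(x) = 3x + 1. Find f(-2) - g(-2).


10


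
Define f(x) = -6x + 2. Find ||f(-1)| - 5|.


f(-1) = 8
|8| = 8
|8 - 5| = 3

3


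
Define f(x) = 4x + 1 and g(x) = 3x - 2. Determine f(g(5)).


g(5) = 13
f(13) = 53

53


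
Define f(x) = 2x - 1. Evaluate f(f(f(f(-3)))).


f(-3) = -7
f(-7) = -15
f(-15) = -31
f(-31) = -63

-63


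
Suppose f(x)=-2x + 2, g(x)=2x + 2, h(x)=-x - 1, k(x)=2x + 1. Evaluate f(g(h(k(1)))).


k(1) = 3
h(3) = -4
g(-4) = -6
f(-6) = 14

14


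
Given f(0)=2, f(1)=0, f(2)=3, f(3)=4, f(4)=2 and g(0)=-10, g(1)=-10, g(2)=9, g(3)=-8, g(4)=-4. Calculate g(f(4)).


f(4) = 2
g(2) = 9

9


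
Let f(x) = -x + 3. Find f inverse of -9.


12


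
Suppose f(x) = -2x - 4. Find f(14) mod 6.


f(14) = -32
-32 mod 6 = 4

4


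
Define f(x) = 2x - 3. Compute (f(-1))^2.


f(-1) = -5
(-5)^2 = 25

25


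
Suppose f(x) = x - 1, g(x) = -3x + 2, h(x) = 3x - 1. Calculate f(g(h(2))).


h(2) = 5
g(5) = -13
f(-13) = -14

-14


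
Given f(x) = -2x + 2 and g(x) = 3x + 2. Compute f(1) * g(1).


f(1) = 0
g(1) = 5
Product = 0

0


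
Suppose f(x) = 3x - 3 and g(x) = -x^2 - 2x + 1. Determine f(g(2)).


-24


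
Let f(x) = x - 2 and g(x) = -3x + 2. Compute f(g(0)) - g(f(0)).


f(g(0)) = 0
g(f(0)) = 8
Difference = -8

-8


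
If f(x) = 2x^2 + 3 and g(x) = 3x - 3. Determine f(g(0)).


g(0) = -3
f(-3) = 2*(-3)^2 + 3 = 21

21


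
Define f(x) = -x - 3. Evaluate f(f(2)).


2


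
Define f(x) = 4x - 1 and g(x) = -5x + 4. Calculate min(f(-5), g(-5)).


f(-5) = -21
g(-5) = 29
min = -21

-21


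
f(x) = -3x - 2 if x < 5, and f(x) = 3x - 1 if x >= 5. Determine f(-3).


-3 satisfies x < 5
f(-3) = 7

7


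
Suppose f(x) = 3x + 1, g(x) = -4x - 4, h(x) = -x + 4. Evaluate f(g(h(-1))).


h(-1) = 5
g(5) = -24
f(-24) = -71

-71


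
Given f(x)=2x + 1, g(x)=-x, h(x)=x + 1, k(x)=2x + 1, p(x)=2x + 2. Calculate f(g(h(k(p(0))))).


-11


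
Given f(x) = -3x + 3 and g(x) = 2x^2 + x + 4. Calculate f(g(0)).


g(0) = 4
f(4) = -9

-9


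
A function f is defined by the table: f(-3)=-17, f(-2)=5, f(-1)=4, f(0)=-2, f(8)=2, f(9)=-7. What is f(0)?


Reading from the table at x = 0

-2


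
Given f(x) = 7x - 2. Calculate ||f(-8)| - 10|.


f(-8) = -58
|-58| = 58
|58 - 10| = 48

48


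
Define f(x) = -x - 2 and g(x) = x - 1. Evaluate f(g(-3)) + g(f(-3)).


f(g(-3)) = 2
g(f(-3)) = 0
Sum = 2

2


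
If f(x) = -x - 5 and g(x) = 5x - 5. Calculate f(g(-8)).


g(-8) = -45
f(-45) = 40

40


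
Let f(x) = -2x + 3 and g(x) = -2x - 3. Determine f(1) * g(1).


-5


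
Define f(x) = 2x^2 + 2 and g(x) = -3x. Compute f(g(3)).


g(3) = -9
f(-9) = 2*(-9)^2 + 2 = 164

164


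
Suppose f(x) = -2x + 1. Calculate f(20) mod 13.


f(20) = -39
-39 mod 13 = 0

0


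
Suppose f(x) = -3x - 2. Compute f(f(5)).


f(5) = -17
f(-17) = 49

49


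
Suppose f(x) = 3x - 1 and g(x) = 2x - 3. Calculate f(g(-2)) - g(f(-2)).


f(g(-2)) = -22
g(f(-2)) = -17
Difference = -5

-5


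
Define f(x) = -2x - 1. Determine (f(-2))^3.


27


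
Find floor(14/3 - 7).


14/3 = 4.6667
4.6667 - 7 = -2.3333
floor(-2.3333) = -3

-3


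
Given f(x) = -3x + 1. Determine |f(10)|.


f(10) = -29
|-29| = 29

29


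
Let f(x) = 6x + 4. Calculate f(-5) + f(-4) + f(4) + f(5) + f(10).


f(-5) = -26
f(-4) = -20
f(4) = 28
f(5) = 34
f(10) = 64
Sum = 80

80


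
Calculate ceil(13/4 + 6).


13/4 = 3.25
3.25 + 6 = 9.25
ceil(9.25) = 10

10


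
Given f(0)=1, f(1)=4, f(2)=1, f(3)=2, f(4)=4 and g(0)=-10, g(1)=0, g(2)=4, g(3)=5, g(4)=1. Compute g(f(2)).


f(2) = 1
g(1) = 0

0


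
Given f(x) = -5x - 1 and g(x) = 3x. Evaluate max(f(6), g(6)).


f(6) = -31
g(6) = 18
max = 18

18


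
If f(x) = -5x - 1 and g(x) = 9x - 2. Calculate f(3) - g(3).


f(3) = -16
g(3) = 25
Difference = -41

-41


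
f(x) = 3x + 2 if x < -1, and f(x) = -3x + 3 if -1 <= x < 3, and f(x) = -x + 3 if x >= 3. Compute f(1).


1 satisfies -1 <= x < 3
f(1) = 0

0


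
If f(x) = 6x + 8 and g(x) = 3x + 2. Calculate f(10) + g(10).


f(10) = 68
g(10) = 32
Sum = 100

100


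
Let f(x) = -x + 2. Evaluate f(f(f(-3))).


f(-3) = 5
f(5) = -3
f(-3) = 5

5


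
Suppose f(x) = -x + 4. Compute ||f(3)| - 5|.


f(3) = 1
|1| = 1
|1 - 5| = 4

4


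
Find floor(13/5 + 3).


13/5 = 2.6
2.6 + 3 = 5.6
floor(5.6) = 5

5


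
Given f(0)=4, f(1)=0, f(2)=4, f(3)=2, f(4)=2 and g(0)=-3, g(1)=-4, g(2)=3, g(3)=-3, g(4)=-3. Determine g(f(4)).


f(4) = 2
g(2) = 3

3


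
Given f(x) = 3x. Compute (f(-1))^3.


-27


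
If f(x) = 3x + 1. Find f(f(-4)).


f(-4) = -11
f(-11) = -32

-32


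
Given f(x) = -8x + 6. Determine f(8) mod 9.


5


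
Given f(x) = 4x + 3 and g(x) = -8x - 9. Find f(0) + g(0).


f(0) = 3
g(0) = -9
Sum = -6

-6


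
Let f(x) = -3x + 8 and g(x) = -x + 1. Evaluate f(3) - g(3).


f(3) = -1
g(3) = -2
Difference = 1

1


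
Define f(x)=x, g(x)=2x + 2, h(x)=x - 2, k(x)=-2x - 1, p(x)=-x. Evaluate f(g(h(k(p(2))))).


p(2) = -2
k(-2) = 3
h(3) = 1
g(1) = 4
f(4) = 4

4


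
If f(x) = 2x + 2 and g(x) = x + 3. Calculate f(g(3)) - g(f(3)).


f(g(3)) = 14
g(f(3)) = 11
Difference = 3

3


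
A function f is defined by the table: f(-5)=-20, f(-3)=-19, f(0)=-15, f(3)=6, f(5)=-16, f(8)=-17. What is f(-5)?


Reading from the table at x = -5

-20


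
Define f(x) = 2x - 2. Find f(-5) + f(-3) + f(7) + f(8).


f(-5) = -12
f(-3) = -8
f(7) = 12
f(8) = 14
Sum = 6

6


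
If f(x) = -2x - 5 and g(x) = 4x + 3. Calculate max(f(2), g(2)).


f(2) = -9
g(2) = 11
max = 11

11


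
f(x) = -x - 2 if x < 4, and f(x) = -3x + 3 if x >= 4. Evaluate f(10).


10 satisfies x >= 4
f(10) = -27

-27


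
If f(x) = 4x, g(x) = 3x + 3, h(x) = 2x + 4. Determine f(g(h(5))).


180


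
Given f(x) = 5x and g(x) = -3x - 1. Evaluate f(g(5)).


g(5) = -16
f(-16) = -80

-80


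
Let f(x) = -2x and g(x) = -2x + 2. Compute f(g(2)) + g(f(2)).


14


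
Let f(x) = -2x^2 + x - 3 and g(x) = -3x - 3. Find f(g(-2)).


g(-2) = 3
f(3) = (-2)*(3)^2 + 1*(3) - 3 = -18

-18


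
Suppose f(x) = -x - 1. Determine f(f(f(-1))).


f(-1) = 0
f(0) = -1
f(-1) = 0

0


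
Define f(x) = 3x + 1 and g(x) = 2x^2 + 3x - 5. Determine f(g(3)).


g(3) = 22
f(22) = 67

67


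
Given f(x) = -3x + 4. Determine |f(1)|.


f(1) = 1
|1| = 1

1


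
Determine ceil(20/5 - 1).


20/5 = 4
4 - 1 = 3
ceil(3) = 3

3


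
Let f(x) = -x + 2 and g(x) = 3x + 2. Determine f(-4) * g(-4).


f(-4) = 6
g(-4) = -10
Product = -60

-60


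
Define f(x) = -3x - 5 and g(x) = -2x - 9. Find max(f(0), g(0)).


f(0) = -5
g(0) = -9
max = -5

-5


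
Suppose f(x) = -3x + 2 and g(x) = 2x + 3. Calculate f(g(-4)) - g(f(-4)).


f(g(-4)) = 17
g(f(-4)) = 31
Difference = -14

-14


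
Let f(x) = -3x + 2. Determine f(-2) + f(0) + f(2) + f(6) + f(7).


f(-2) = 8
f(0) = 2
f(2) = -4
f(6) = -16
f(7) = -19
Sum = -29

-29


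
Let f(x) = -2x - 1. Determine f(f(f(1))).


-11


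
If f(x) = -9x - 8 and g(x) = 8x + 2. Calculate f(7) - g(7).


f(7) = -71
g(7) = 58
Difference = -129

-129


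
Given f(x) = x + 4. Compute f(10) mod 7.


f(10) = 14
14 mod 7 = 0

0


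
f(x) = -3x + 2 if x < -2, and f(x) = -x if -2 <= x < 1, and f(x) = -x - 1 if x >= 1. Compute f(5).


-6


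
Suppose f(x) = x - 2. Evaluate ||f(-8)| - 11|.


f(-8) = -10
|-10| = 10
|10 - 11| = 1

1


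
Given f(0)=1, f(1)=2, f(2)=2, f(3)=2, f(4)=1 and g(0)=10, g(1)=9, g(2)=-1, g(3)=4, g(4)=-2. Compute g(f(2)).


f(2) = 2
g(2) = -1

-1


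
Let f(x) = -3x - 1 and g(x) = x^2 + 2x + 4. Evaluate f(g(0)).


g(0) = 4
f(4) = -13

-13


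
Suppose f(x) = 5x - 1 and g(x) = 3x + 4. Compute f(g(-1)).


4


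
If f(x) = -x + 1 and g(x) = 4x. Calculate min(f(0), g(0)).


f(0) = 1
g(0) = 0
min = 0

0


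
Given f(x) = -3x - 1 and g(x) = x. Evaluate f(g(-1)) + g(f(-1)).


f(g(-1)) = 2
g(f(-1)) = 2
Sum = 4

4


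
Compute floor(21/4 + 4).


21/4 = 5.25
5.25 + 4 = 9.25
floor(9.25) = 9

9


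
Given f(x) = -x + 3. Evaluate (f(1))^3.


f(1) = 2
(2)^3 = 8

8


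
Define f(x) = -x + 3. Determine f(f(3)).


f(3) = 0
f(0) = 3

3


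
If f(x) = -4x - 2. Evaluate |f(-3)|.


f(-3) = 10
|10| = 10

10


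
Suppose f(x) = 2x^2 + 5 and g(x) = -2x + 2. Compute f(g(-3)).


g(-3) = 8
f(8) = 2*(8)^2 + 5 = 133

133


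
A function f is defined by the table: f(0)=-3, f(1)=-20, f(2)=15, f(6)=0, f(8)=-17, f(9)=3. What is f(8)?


Reading from the table at x = 8

-17


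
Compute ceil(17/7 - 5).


17/7 = 2.4286
2.4286 - 5 = -2.5714
ceil(-2.5714) = -2

-2


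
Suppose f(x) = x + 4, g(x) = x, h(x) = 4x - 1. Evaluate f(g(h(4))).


h(4) = 15
g(15) = 15
f(15) = 19

19


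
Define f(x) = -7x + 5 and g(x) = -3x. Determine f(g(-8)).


g(-8) = 24
f(24) = -163

-163


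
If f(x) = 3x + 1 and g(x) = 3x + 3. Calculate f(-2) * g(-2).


f(-2) = -5
g(-2) = -3
Product = 15

15


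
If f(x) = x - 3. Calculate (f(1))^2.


f(1) = -2
(-2)^2 = 4

4


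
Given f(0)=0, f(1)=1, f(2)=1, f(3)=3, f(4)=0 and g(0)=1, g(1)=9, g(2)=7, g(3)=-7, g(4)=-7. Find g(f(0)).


f(0) = 0
g(0) = 1

1


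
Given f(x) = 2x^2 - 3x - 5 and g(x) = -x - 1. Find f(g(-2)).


g(-2) = 1
f(1) = 2*(1)^2 - 3*(1) - 5 = -6

-6


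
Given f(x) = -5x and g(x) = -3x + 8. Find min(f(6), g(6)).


f(6) = -30
g(6) = -10
min = -30

-30


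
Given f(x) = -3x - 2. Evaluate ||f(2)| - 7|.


1


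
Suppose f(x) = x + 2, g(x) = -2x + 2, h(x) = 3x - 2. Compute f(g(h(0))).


h(0) = -2
g(-2) = 6
f(6) = 8

8


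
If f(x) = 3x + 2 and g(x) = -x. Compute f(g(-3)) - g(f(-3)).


f(g(-3)) = 11
g(f(-3)) = 7
Difference = 4

4


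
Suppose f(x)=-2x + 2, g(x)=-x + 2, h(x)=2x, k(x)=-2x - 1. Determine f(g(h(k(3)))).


k(3) = -7
h(-7) = -14
g(-14) = 16
f(16) = -30

-30


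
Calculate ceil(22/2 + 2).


22/2 = 11
11 + 2 = 13
ceil(13) = 13

13


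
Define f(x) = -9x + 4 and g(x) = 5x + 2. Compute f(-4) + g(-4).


f(-4) = 40
g(-4) = -18
Sum = 22

22


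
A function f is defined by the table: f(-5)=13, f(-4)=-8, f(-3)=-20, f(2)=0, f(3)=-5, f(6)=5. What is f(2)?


Reading from the table at x = 2

0


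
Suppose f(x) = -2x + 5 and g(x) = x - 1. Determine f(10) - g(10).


f(10) = -15
g(10) = 9
Difference = -24

-24


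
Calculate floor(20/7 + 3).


20/7 = 2.8571
2.8571 + 3 = 5.8571
floor(5.8571) = 5

5


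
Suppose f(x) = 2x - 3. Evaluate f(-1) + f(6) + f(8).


17


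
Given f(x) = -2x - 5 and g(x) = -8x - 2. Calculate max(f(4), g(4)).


f(4) = -13
g(4) = -34
max = -13

-13


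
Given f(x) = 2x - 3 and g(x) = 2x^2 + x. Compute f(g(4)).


g(4) = 36
f(36) = 69

69


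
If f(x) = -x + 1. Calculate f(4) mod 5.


2


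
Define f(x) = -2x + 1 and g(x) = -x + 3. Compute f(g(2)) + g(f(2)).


f(g(2)) = -1
g(f(2)) = 6
Sum = 5

5


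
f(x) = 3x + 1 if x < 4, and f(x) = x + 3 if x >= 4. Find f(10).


10 satisfies x >= 4
f(10) = 13

13


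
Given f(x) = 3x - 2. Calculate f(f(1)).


1


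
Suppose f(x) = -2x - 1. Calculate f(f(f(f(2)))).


f(2) = -5
f(-5) = 9
f(9) = -19
f(-19) = 37

37


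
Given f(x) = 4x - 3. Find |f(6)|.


f(6) = 21
|21| = 21

21


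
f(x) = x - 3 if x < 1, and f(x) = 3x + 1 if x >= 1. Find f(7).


7 satisfies x >= 1
f(7) = 22

22


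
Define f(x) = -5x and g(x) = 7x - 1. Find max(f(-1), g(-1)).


f(-1) = 5
g(-1) = -8
max = 5

5


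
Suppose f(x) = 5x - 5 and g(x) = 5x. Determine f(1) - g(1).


f(1) = 0
g(1) = 5
Difference = -5

-5


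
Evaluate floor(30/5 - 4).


30/5 = 6
6 - 4 = 2
floor(2) = 2

2


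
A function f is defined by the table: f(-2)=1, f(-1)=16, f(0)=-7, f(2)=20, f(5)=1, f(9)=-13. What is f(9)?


Reading from the table at x = 9

-13


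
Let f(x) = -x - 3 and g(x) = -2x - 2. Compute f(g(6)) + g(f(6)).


f(g(6)) = 11
g(f(6)) = 16
Sum = 27

27


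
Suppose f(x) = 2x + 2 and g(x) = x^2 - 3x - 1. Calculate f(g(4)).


8


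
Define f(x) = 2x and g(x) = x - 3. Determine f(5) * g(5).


f(5) = 10
g(5) = 2
Product = 20

20


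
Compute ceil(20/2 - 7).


20/2 = 10
10 - 7 = 3
ceil(3) = 3

3


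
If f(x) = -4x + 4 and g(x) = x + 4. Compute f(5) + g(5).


f(5) = -16
g(5) = 9
Sum = -7

-7


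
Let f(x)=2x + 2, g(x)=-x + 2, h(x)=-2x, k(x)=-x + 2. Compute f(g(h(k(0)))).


k(0) = 2
h(2) = -4
g(-4) = 6
f(6) = 14

14


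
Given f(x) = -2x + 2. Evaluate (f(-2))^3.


f(-2) = 6
(6)^3 = 216

216


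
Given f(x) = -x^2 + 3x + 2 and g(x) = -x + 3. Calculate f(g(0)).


g(0) = 3
f(3) = (-1)*(3)^2 + 3*(3) + 2 = 2

2


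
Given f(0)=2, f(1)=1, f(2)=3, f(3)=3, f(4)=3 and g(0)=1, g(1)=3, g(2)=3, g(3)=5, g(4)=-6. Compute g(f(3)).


f(3) = 3
g(3) = 5

5


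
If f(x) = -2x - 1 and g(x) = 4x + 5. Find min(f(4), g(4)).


f(4) = -9
g(4) = 21
min = -9

-9


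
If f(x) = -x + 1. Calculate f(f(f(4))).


f(4) = -3
f(-3) = 4
f(4) = -3

-3


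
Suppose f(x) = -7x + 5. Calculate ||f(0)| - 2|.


f(0) = 5
|5| = 5
|5 - 2| = 3

3


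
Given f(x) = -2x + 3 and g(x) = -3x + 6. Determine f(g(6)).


g(6) = -12
f(-12) = 27

27


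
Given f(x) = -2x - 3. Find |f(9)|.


f(9) = -21
|-21| = 21

21


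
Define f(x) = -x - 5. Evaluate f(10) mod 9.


f(10) = -15
-15 mod 9 = 3

3


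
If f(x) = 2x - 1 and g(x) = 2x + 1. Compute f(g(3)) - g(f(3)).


f(g(3)) = 13
g(f(3)) = 11
Difference = 2

2


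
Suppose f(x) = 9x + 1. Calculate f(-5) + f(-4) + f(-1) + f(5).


f(-5) = -44
f(-4) = -35
f(-1) = -8
f(5) = 46
Sum = -41

-41


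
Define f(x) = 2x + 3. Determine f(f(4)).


f(4) = 11
f(11) = 25

25


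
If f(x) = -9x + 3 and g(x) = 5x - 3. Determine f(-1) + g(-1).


f(-1) = 12
g(-1) = -8
Sum = 4

4


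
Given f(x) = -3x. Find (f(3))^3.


f(3) = -9
(-9)^3 = -729

-729


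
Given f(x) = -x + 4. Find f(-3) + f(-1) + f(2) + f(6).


12


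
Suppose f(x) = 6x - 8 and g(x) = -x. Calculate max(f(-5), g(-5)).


5


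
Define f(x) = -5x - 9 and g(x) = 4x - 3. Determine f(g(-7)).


146


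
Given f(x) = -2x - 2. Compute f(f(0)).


f(0) = -2
f(-2) = 2

2


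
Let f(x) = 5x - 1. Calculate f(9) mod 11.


f(9) = 44
44 mod 11 = 0

0


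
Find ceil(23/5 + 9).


23/5 = 4.6
4.6 + 9 = 13.6
ceil(13.6) = 14

14


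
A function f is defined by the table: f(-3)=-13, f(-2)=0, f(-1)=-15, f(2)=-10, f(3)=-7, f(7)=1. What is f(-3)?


Reading from the table at x = -3

-13


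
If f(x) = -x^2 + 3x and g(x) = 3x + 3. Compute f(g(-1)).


g(-1) = 0
f(0) = (-1)*(0)^2 + 3*(0) = 0

0


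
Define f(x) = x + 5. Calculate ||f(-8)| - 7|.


f(-8) = -3
|-3| = 3
|3 - 7| = 4

4


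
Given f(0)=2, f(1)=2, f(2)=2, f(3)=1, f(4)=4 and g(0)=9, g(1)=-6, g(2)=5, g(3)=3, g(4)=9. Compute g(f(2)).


f(2) = 2
g(2) = 5

5


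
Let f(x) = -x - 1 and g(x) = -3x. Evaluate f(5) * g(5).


f(5) = -6
g(5) = -15
Product = 90

90


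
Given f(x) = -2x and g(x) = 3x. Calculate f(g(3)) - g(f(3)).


f(g(3)) = -18
g(f(3)) = -18
Difference = 0

0


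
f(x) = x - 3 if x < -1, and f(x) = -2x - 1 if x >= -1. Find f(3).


3 satisfies x >= -1
f(3) = -7

-7


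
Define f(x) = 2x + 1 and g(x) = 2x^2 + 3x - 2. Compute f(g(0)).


g(0) = -2
f(-2) = -3

-3


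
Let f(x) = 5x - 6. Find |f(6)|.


f(6) = 24
|24| = 24

24


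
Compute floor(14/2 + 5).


14/2 = 7
7 + 5 = 12
floor(12) = 12

12


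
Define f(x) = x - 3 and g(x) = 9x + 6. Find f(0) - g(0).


-9


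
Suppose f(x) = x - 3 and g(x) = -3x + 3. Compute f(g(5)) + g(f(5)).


-18


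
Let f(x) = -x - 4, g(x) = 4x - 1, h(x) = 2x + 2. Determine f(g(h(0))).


h(0) = 2
g(2) = 7
f(7) = -11

-11


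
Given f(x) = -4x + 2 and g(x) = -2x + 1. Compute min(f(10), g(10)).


f(10) = -38
g(10) = -19
min = -38

-38


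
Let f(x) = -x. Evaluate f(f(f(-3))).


f(-3) = 3
f(3) = -3
f(-3) = 3

3


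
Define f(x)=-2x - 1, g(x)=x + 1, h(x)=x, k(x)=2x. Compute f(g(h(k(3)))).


k(3) = 6
h(6) = 6
g(6) = 7
f(7) = -15

-15


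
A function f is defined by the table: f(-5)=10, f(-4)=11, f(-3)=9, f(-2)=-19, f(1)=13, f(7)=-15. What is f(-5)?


Reading from the table at x = -5

10


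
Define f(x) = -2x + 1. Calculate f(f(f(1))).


f(1) = -1
f(-1) = 3
f(3) = -5

-5


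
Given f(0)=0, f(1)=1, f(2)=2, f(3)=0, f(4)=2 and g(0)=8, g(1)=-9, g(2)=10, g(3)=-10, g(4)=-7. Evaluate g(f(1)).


f(1) = 1
g(1) = -9

-9


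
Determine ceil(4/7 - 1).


4/7 = 0.5714
0.5714 - 1 = -0.4286
ceil(-0.4286) = 0

0


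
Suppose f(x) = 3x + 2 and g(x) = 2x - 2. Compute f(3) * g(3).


44


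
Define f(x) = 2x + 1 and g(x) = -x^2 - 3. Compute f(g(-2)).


-13


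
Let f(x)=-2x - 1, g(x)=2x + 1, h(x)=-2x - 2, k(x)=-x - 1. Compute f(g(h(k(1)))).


k(1) = -2
h(-2) = 2
g(2) = 5
f(5) = -11

-11


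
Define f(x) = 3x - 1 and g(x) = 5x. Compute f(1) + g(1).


f(1) = 2
g(1) = 5
Sum = 7

7


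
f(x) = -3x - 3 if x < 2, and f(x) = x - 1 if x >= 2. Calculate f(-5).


-5 satisfies x < 2
f(-5) = 12

12


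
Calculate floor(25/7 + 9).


25/7 = 3.5714
3.5714 + 9 = 12.5714
floor(12.5714) = 12

12


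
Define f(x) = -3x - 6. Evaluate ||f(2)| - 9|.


f(2) = -12
|-12| = 12
|12 - 9| = 3

3


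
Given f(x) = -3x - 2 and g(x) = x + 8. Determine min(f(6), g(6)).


f(6) = -20
g(6) = 14
min = -20

-20


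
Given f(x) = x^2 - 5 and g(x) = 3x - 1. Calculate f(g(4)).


g(4) = 11
f(11) = 1*(11)^2 - 5 = 116

116


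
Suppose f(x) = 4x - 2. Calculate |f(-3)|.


14


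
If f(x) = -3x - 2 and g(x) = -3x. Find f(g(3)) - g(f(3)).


f(g(3)) = 25
g(f(3)) = 33
Difference = -8

-8


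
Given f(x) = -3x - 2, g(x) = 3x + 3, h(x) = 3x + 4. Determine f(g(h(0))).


h(0) = 4
g(4) = 15
f(15) = -47

-47


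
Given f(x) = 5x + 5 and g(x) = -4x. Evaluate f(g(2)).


g(2) = -8
f(-8) = -35

-35


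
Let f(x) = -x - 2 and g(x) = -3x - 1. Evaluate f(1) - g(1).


f(1) = -3
g(1) = -4
Difference = 1

1


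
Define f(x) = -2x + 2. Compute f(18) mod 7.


1


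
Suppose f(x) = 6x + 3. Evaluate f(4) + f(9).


f(4) = 27
f(9) = 57
Sum = 84

84


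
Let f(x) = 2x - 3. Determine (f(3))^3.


f(3) = 3
(3)^3 = 27

27


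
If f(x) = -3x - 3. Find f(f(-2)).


f(-2) = 3
f(3) = -12

-12


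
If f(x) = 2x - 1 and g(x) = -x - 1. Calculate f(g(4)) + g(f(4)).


f(g(4)) = -11
g(f(4)) = -8
Sum = -19

-19


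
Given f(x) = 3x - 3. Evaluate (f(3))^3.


f(3) = 6
(6)^3 = 216

216


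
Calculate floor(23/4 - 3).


23/4 = 5.75
5.75 - 3 = 2.75
floor(2.75) = 2

2


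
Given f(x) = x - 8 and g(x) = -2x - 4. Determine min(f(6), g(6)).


f(6) = -2
g(6) = -16
min = -16

-16


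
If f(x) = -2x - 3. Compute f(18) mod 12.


f(18) = -39
-39 mod 12 = 9

9


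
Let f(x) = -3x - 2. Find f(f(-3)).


f(-3) = 7
f(7) = -23

-23


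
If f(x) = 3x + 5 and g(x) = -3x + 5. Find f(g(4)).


-16


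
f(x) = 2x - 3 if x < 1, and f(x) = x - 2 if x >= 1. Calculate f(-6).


-6 satisfies x < 1
f(-6) = -15

-15


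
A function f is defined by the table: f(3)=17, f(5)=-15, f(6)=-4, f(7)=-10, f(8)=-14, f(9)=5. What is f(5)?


Reading from the table at x = 5

-15


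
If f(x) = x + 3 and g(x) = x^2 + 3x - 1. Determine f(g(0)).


g(0) = -1
f(-1) = 2

2


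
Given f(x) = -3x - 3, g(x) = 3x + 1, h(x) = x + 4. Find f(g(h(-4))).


h(-4) = 0
g(0) = 1
f(1) = -6

-6


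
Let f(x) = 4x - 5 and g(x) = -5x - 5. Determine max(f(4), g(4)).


f(4) = 11
g(4) = -25
max = 11

11


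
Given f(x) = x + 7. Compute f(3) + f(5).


f(3) = 10
f(5) = 12
Sum = 22

22


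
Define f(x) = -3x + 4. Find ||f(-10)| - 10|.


f(-10) = 34
|34| = 34
|34 - 10| = 24

24


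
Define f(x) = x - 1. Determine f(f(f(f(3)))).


f(3) = 2
f(2) = 1
f(1) = 0
f(0) = -1

-1


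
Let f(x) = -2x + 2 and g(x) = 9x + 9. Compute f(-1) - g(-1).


f(-1) = 4
g(-1) = 0
Difference = 4

4


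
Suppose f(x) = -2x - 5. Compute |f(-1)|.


f(-1) = -3
|-3| = 3

3


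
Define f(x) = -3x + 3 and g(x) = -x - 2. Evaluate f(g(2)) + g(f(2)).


f(g(2)) = 15
g(f(2)) = 1
Sum = 16

16


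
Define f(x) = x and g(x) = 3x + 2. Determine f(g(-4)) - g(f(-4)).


0


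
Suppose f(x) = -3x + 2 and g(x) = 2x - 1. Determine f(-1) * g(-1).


f(-1) = 5
g(-1) = -3
Product = -15

-15


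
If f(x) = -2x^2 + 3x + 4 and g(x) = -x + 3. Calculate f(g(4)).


-1


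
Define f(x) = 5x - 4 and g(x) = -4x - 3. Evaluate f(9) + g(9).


f(9) = 41
g(9) = -39
Sum = 2

2


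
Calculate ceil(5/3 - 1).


1


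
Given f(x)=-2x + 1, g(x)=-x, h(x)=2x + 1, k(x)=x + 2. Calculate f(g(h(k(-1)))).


k(-1) = 1
h(1) = 3
g(3) = -3
f(-3) = 7

7


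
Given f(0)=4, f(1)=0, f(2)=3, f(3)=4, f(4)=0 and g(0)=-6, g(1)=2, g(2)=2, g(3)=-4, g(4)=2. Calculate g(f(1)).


f(1) = 0
g(0) = -6

-6


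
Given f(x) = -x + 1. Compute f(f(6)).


f(6) = -5
f(-5) = 6

6


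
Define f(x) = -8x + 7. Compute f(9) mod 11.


f(9) = -65
-65 mod 11 = 1

1


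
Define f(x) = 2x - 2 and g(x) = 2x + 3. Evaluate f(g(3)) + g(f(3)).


f(g(3)) = 16
g(f(3)) = 11
Sum = 27

27


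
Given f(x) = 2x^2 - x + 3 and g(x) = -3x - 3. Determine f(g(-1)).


g(-1) = 0
f(0) = 2*(0)^2 - 1*(0) + 3 = 3

3


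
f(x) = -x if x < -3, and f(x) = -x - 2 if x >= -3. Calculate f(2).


2 satisfies x >= -3
f(2) = -4

-4


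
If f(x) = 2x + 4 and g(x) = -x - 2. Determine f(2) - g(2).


f(2) = 8
g(2) = -4
Difference = 12

12


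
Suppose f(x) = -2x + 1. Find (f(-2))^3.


f(-2) = 5
(5)^3 = 125

125


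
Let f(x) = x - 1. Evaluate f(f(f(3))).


f(3) = 2
f(2) = 1
f(1) = 0

0


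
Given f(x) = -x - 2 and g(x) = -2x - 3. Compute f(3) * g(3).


f(3) = -5
g(3) = -9
Product = 45

45


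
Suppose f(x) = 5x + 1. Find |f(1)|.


f(1) = 6
|6| = 6

6


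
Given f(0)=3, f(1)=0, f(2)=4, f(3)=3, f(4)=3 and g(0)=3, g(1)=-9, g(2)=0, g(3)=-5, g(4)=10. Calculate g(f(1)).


3


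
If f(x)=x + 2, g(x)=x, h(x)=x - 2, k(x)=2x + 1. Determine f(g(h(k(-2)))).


k(-2) = -3
h(-3) = -5
g(-5) = -5
f(-5) = -3

-3


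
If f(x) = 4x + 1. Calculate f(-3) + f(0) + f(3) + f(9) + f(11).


f(-3) = -11
f(0) = 1
f(3) = 13
f(9) = 37
f(11) = 45
Sum = 85

85


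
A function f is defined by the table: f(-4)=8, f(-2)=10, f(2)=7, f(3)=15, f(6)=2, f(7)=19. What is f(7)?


Reading from the table at x = 7

19


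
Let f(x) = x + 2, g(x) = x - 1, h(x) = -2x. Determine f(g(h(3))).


h(3) = -6
g(-6) = -7
f(-7) = -5

-5


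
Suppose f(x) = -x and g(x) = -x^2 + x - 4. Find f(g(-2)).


g(-2) = -10
f(-10) = 10

10


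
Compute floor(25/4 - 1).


25/4 = 6.25
6.25 - 1 = 5.25
floor(5.25) = 5

5


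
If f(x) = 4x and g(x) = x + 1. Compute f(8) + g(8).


f(8) = 32
g(8) = 9
Sum = 41

41


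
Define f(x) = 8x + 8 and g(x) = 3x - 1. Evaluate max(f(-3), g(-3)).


f(-3) = -16
g(-3) = -10
max = -10

-10


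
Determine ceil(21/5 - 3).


21/5 = 4.2
4.2 - 3 = 1.2
ceil(1.2) = 2

2


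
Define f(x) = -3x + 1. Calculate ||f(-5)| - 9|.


f(-5) = 16
|16| = 16
|16 - 9| = 7

7


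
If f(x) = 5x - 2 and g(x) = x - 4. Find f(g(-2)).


g(-2) = -6
f(-6) = -32

-32


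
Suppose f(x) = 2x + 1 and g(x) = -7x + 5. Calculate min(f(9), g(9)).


f(9) = 19
g(9) = -58
min = -58

-58


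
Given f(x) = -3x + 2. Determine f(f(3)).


f(3) = -7
f(-7) = 23

23


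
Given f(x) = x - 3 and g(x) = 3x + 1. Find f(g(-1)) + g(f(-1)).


f(g(-1)) = -5
g(f(-1)) = -11
Sum = -16

-16


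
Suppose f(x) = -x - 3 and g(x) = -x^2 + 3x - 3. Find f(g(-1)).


g(-1) = -7
f(-7) = 4

4


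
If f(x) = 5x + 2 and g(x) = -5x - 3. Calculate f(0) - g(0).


f(0) = 2
g(0) = -3
Difference = 5

5


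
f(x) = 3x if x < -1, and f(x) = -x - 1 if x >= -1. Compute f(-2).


-2 satisfies x < -1
f(-2) = -6

-6


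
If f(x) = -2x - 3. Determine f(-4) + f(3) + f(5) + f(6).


-32


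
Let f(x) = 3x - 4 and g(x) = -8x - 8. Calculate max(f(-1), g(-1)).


f(-1) = -7
g(-1) = 0
max = 0

0


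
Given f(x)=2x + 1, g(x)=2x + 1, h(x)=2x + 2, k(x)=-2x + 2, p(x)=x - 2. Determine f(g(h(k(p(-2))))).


p(-2) = -4
k(-4) = 10
h(10) = 22
g(22) = 45
f(45) = 91

91


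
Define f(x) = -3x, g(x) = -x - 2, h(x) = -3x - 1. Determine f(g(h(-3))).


h(-3) = 8
g(8) = -10
f(-10) = 30

30


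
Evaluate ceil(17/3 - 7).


17/3 = 5.6667
5.6667 - 7 = -1.3333
ceil(-1.3333) = -1

-1


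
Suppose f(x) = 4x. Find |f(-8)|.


f(-8) = -32
|-32| = 32

32


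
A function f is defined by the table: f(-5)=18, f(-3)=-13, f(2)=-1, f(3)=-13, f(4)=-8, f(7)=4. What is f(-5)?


18


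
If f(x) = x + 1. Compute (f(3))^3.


f(3) = 4
(4)^3 = 64

64


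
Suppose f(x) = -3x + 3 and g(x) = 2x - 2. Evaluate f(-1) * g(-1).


f(-1) = 6
g(-1) = -4
Product = -24

-24


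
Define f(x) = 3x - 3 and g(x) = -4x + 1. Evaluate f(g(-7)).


g(-7) = 29
f(29) = 84

84


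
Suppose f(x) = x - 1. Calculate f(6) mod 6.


f(6) = 5
5 mod 6 = 5

5


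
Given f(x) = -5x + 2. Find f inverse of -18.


Solve -5x + 2 = -18
x = (-18 - 2) / (-5) = 4

4


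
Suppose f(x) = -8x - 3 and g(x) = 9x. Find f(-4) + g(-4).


f(-4) = 29
g(-4) = -36
Sum = -7

-7


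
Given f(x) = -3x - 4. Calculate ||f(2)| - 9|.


f(2) = -10
|-10| = 10
|10 - 9| = 1

1


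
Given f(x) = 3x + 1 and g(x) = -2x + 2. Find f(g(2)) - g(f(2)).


f(g(2)) = -5
g(f(2)) = -12
Difference = 7

7


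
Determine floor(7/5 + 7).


7/5 = 1.4
1.4 + 7 = 8.4
floor(8.4) = 8

8


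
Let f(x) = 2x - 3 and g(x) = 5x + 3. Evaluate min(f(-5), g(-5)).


-22


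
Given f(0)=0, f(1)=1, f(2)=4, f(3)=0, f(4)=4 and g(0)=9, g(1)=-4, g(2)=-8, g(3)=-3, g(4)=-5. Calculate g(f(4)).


f(4) = 4
g(4) = -5

-5


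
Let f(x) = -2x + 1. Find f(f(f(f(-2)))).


-37


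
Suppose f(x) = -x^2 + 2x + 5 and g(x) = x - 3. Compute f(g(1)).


-3


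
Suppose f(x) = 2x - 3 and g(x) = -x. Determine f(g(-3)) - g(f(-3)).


f(g(-3)) = 3
g(f(-3)) = 9
Difference = -6

-6


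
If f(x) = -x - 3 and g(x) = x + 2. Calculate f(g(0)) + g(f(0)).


f(g(0)) = -5
g(f(0)) = -1
Sum = -6

-6


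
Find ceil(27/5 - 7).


27/5 = 5.4
5.4 - 7 = -1.6
ceil(-1.6) = -1

-1


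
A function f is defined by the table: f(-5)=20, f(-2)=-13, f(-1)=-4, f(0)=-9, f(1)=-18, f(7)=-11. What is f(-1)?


Reading from the table at x = -1

-4


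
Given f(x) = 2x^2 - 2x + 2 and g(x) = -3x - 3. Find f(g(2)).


g(2) = -9
f(-9) = 2*(-9)^2 - 2*(-9) + 2 = 182

182


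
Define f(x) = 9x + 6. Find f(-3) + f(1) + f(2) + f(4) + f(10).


f(-3) = -21
f(1) = 15
f(2) = 24
f(4) = 42
f(10) = 96
Sum = 156

156


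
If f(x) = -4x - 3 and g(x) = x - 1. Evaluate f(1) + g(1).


f(1) = -7
g(1) = 0
Sum = -7

-7


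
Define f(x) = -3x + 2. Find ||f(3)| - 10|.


f(3) = -7
|-7| = 7
|7 - 10| = 3

3


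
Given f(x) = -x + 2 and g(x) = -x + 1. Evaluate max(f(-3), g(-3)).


f(-3) = 5
g(-3) = 4
max = 5

5


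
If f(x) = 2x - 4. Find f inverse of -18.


Solve 2x - 4 = -18
x = (-18 + 4) / 2 = -7

-7


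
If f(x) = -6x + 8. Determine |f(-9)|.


f(-9) = 62
|62| = 62

62


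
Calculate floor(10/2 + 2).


7


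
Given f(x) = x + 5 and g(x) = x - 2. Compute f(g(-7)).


-4


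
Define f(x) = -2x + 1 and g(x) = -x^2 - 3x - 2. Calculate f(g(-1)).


g(-1) = 0
f(0) = 1

1


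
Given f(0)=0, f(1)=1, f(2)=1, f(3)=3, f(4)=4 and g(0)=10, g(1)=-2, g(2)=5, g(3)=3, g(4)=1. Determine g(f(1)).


f(1) = 1
g(1) = -2

-2


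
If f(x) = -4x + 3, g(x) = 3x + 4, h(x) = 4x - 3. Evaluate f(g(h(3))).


h(3) = 9
g(9) = 31
f(31) = -121

-121


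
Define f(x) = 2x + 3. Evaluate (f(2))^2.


f(2) = 7
(7)^2 = 49

49


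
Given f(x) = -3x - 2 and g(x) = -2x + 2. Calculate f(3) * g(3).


f(3) = -11
g(3) = -4
Product = 44

44


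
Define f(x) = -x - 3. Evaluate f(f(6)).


f(6) = -9
f(-9) = 6

6


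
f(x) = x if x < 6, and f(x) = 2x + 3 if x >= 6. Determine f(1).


1


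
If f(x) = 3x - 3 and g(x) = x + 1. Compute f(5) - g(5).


f(5) = 12
g(5) = 6
Difference = 6

6


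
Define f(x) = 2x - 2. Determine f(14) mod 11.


f(14) = 26
26 mod 11 = 4

4


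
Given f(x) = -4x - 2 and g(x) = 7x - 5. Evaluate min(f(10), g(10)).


f(10) = -42
g(10) = 65
min = -42

-42


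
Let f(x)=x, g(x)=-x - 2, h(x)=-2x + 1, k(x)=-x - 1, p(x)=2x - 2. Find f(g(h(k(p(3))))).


p(3) = 4
k(4) = -5
h(-5) = 11
g(11) = -13
f(-13) = -13

-13


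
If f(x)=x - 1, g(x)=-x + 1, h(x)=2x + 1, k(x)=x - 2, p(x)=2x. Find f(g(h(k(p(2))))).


p(2) = 4
k(4) = 2
h(2) = 5
g(5) = -4
f(-4) = -5

-5


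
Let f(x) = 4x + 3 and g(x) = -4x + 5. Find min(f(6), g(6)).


f(6) = 27
g(6) = -19
min = -19

-19


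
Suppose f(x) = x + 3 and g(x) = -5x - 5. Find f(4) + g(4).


f(4) = 7
g(4) = -25
Sum = -18

-18


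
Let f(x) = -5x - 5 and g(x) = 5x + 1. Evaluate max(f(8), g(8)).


f(8) = -45
g(8) = 41
max = 41

41


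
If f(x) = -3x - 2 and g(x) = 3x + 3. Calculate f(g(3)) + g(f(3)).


f(g(3)) = -38
g(f(3)) = -30
Sum = -68

-68


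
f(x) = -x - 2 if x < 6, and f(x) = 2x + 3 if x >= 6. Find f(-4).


-4 satisfies x < 6
f(-4) = 2

2


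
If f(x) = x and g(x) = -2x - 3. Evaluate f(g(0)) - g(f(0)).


f(g(0)) = -3
g(f(0)) = -3
Difference = 0

0


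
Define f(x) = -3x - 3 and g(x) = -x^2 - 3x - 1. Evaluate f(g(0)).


g(0) = -1
f(-1) = 0

0


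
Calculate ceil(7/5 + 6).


7/5 = 1.4
1.4 + 6 = 7.4
ceil(7.4) = 8

8


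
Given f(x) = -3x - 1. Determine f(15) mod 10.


4


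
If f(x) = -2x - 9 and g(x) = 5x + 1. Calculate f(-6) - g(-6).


f(-6) = 3
g(-6) = -29
Difference = 32

32


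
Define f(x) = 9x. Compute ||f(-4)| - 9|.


f(-4) = -36
|-36| = 36
|36 - 9| = 27

27
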